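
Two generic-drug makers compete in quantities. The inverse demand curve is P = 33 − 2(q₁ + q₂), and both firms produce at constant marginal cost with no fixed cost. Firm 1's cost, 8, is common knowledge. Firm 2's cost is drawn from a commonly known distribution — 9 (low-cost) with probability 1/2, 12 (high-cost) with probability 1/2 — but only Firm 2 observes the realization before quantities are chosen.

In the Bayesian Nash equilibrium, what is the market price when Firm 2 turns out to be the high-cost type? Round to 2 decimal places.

17.92

Type-c best response for Firm 2: q₂(c) = (33 − c)/4 − q₁/2.
Firm 1 maximizes expected profit; its first-order condition is 33 − 4q₁ − 2E[q₂] − 8 = 0.
Substituting E[q₂] and solving: E[c₂] = 10.5, so q₁ = (33 − 2·8 + 10.5)/6 = 4.58333.
q₂(high-cost) = 2.95833, so P = 33 − 2·(4.58333 + 2.95833) = 17.9167.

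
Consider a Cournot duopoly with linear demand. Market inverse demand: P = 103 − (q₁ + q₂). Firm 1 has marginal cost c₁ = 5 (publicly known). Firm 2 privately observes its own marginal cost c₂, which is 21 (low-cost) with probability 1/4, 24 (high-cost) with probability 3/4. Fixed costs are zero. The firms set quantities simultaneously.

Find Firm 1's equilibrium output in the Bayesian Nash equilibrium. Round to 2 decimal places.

Each type of Firm 2 best-responds to q₁; Firm 1 best-responds to the expected q₂ over Firm 2's types.
Firm 2 with cost c maximizes (103 − (q₁+q₂) − c)·q₂, giving q₂(c) = (103 − c − q₁)/2.
E[c₂] = 1/4·21 + 3/4·24 = 23.25
Firm 1's FOC against E[q₂] yields q₁ = (103 − 2·5 + E[c₂])/3 = (103 − 10 + 23.25)/3 = 38.75.

38.75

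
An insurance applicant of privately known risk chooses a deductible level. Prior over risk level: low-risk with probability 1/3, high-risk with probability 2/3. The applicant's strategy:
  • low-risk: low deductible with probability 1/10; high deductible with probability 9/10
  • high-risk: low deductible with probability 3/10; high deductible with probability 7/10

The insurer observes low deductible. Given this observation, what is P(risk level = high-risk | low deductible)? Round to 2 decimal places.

0.86

Apply Bayes' rule using the sender's strategy as the likelihood.
P(low deductible) = (1/3)·(1/10) + (2/3)·(3/10) = 7/30
P(high-risk | low deductible) = ((2/3)·(3/10)) / (7/30) = (1/5) / (7/30) = 6/7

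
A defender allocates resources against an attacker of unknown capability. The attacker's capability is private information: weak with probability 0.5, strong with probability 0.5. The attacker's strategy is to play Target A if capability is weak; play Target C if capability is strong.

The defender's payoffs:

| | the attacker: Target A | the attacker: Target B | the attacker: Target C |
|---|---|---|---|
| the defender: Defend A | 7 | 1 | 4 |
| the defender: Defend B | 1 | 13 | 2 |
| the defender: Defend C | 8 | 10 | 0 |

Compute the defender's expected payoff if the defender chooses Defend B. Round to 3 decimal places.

E[Defend B] = 0.5·1 + 0.5·2 = 0.5 + 1 = 1.5

1.500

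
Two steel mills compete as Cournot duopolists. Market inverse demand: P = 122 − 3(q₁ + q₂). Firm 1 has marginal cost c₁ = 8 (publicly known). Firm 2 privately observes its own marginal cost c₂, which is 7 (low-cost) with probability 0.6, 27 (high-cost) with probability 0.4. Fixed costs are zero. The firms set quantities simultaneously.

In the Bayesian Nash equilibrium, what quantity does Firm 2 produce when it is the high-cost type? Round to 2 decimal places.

9.11

Type-c best response for Firm 2: q₂(c) = (122 − c)/6 − q₁/2.
Firm 1 maximizes expected profit; its first-order condition is 122 − 6q₁ − 3E[q₂] − 8 = 0.
Substituting E[q₂] and solving: E[c₂] = 15, so q₁ = (122 − 2·8 + 15)/9 = 13.4444.
q₂(high-cost) = (122 − 27 − 3·13.4444)/6 = 9.11111.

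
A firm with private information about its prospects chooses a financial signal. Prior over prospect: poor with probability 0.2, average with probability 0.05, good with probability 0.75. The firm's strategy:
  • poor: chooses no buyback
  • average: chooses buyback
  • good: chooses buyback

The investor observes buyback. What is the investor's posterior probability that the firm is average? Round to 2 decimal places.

P(buyback) = 0.2·0 + 0.05·1 + 0.75·1 = 0.8
P(average | buyback) = (0.05·1) / 0.8 = 0.05 / 0.8 = 0.0625

0.06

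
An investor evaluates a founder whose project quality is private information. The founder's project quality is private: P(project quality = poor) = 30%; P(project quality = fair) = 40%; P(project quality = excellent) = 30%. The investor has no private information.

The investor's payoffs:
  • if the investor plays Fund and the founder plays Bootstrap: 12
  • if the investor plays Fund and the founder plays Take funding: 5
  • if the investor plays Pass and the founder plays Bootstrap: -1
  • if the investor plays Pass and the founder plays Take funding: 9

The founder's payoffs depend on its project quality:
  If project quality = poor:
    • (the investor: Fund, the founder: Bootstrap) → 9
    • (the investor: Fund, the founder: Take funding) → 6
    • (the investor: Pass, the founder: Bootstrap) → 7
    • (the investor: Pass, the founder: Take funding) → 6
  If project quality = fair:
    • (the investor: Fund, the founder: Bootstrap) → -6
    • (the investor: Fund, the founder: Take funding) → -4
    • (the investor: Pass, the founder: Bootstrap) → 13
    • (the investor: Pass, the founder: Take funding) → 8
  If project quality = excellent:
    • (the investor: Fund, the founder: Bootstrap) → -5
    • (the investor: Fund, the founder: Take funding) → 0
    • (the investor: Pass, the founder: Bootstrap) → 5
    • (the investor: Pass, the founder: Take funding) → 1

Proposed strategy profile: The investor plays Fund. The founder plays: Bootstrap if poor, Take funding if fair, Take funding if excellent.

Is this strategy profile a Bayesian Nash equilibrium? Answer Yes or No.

Yes

The investor plays Fund: E[Fund] = 0.3·(12) + 0.4·(5) + 0.3·(5) = 7.1; E[Pass] = 6. Best-responding. ✓
The founder (project quality poor), facing Fund: Bootstrap gives 9, Take funding gives 6. Proposed Bootstrap is best. ✓
The founder (project quality fair), facing Fund: Bootstrap gives -6, Take funding gives -4. Proposed Take funding is best. ✓
The founder (project quality excellent), facing Fund: Bootstrap gives -5, Take funding gives 0. Proposed Take funding is best. ✓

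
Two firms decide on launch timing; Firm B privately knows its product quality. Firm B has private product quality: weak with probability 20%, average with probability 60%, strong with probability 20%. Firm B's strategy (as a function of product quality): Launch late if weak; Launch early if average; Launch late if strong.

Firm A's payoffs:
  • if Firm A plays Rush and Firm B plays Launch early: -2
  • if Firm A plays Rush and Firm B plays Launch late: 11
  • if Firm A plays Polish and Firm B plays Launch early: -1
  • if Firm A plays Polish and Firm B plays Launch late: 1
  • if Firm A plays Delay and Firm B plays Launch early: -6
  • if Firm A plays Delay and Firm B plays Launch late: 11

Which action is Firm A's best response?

Rush

E[Rush] = 0.2·(11) + 0.6·(-2) + 0.2·(11) = 3.2
E[Polish] = 0.2·(1) + 0.6·(-1) + 0.2·(1) = -0.2
E[Delay] = 0.2·(11) + 0.6·(-6) + 0.2·(11) = 0.8
Best response: Rush (3.2 is the largest).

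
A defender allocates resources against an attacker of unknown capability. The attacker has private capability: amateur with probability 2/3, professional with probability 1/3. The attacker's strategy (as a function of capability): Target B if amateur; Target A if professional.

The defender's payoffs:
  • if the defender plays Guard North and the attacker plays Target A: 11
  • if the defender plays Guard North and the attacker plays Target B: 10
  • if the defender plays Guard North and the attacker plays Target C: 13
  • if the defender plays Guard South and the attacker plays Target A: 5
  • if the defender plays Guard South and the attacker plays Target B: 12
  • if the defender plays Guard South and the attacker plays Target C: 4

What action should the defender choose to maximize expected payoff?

Compute the defender's expected payoff for each action, taking the expectation over the attacker's type.
E[Guard North] = 2/3·(10) + 1/3·(11) = 31/3
E[Guard South] = 2/3·(12) + 1/3·(5) = 29/3
Best response: Guard North (31/3 is the largest).

Guard North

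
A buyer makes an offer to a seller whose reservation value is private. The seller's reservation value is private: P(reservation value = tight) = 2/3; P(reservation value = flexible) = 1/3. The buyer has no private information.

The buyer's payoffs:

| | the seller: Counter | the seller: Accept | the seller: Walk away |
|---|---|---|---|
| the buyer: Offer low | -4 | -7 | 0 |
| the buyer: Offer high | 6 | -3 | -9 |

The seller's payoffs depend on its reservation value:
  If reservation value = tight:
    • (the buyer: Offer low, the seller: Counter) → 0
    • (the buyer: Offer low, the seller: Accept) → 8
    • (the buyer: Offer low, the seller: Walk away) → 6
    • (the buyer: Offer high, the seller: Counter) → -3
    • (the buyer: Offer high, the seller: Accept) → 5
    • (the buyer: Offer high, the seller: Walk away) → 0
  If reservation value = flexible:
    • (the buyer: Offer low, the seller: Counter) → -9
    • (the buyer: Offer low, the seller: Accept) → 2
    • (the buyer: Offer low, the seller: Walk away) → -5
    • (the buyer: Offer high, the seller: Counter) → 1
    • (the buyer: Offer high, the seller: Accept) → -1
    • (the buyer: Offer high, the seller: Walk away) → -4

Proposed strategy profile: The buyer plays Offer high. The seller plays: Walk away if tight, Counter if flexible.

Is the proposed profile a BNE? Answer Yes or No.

A profile is a BNE iff every type of every player is best-responding given beliefs about the other side.
The buyer plays Offer high: E[Offer high] = 2/3·(-9) + 1/3·(6) = -4; E[Offer low] = -4/3. Not best-responding. ✗
The seller (reservation value tight), facing Offer high: Counter gives -3, Accept gives 5, Walk away gives 0. Proposed Walk away is not best — profitable deviation exists. ✗
The seller (reservation value flexible), facing Offer high: Counter gives 1, Accept gives -1, Walk away gives -4. Proposed Counter is best. ✓

No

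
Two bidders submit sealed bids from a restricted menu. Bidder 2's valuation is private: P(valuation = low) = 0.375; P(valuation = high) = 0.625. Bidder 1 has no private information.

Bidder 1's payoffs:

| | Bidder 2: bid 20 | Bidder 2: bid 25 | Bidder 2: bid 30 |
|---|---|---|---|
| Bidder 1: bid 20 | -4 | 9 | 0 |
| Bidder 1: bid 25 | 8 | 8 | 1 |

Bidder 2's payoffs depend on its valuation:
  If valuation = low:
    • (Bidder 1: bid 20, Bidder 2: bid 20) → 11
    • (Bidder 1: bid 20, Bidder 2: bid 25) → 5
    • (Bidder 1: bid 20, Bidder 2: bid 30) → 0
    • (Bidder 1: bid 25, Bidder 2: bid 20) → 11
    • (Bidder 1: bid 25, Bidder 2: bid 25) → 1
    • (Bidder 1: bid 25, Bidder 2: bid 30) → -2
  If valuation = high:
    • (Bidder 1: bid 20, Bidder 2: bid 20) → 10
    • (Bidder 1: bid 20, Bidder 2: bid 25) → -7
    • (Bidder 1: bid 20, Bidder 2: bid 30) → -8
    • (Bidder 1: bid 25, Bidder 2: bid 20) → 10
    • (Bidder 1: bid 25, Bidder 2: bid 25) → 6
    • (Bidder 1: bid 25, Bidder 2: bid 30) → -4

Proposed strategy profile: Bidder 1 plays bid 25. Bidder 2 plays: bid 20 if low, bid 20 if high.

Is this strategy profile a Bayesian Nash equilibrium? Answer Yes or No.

Yes

Bidder 1 plays bid 25: E[bid 25] = 0.375·(8) + 0.625·(8) = 8; E[bid 20] = -4. Best-responding. ✓
Bidder 2 (valuation low), facing bid 25: bid 20 gives 11, bid 25 gives 1, bid 30 gives -2. Proposed bid 20 is best. ✓
Bidder 2 (valuation high), facing bid 25: bid 20 gives 10, bid 25 gives 6, bid 30 gives -4. Proposed bid 20 is best. ✓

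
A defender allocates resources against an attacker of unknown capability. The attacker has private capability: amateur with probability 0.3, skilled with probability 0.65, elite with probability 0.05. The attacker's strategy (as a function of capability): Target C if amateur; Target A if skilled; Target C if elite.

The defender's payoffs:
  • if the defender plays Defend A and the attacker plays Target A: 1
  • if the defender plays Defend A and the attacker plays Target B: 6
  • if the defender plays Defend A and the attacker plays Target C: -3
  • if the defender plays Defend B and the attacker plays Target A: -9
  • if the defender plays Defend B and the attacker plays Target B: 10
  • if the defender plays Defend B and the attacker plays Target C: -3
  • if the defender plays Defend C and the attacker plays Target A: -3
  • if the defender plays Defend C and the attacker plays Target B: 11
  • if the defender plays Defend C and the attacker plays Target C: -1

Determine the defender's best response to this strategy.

E[Defend A] = 0.3·(-3) + 0.65·(1) + 0.05·(-3) = -0.4
E[Defend B] = 0.3·(-3) + 0.65·(-9) + 0.05·(-3) = -6.9
E[Defend C] = 0.3·(-1) + 0.65·(-3) + 0.05·(-1) = -2.3
Best response: Defend A (-0.4 is the largest).

Defend A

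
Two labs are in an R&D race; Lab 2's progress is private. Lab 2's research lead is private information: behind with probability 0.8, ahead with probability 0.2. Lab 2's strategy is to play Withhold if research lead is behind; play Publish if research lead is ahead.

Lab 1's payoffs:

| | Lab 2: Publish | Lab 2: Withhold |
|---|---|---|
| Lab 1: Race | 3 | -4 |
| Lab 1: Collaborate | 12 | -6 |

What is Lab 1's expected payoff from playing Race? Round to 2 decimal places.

-2.60

E[Race] = 0.8·(-4) + 0.2·3 = (-3.2) + 0.6 = -2.6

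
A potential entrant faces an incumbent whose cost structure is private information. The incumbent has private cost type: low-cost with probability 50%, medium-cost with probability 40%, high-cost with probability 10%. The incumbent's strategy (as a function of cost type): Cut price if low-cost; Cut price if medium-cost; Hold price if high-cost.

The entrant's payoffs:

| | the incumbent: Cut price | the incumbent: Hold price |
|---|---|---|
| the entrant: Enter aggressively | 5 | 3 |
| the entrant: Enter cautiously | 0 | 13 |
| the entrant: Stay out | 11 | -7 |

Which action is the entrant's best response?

E[Enter aggressively] = 0.5·(5) + 0.4·(5) + 0.1·(3) = 4.8
E[Enter cautiously] = 0.5·(0) + 0.4·(0) + 0.1·(13) = 1.3
E[Stay out] = 0.5·(11) + 0.4·(11) + 0.1·(-7) = 9.2
Best response: Stay out (9.2 is the largest).

Stay out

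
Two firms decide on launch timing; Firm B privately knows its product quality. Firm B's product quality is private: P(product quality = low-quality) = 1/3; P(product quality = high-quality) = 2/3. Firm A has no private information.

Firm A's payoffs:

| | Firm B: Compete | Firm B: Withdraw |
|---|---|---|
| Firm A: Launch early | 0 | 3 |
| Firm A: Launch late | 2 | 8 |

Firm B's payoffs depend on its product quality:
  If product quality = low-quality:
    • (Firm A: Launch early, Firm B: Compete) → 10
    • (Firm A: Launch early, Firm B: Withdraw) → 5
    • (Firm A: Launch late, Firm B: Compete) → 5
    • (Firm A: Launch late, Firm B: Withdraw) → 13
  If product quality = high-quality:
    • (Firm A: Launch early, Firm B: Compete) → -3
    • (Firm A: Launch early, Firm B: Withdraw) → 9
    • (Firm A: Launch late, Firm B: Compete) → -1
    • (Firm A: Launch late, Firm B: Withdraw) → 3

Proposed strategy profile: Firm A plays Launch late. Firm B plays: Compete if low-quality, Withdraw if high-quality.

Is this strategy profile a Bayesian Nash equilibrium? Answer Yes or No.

No

Firm A plays Launch late: E[Launch late] = 1/3·(2) + 2/3·(8) = 6; E[Launch early] = 2. Best-responding. ✓
Firm B (product quality low-quality), facing Launch late: Compete gives 5, Withdraw gives 13. Proposed Compete is not best — profitable deviation exists. ✗
Firm B (product quality high-quality), facing Launch late: Compete gives -1, Withdraw gives 3. Proposed Withdraw is best. ✓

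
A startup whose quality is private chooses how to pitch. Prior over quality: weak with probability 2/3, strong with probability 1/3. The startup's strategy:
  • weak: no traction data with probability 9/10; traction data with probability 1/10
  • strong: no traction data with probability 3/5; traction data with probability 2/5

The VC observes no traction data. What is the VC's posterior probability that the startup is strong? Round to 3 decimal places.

0.250

Apply Bayes' rule using the sender's strategy as the likelihood.
P(no traction data) = (2/3)·(9/10) + (1/3)·(3/5) = 4/5
P(strong | no traction data) = ((1/3)·(3/5)) / (4/5) = (1/5) / (4/5) = 1/4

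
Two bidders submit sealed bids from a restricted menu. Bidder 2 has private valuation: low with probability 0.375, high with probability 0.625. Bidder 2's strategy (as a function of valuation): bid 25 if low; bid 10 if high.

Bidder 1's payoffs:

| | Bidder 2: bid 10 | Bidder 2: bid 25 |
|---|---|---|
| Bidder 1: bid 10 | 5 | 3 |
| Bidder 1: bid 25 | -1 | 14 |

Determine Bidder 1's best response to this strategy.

bid 25

E[bid 10] = 0.375·(3) + 0.625·(5) = 4.25
E[bid 25] = 0.375·(14) + 0.625·(-1) = 4.625
Best response: bid 25 (4.625 is the largest).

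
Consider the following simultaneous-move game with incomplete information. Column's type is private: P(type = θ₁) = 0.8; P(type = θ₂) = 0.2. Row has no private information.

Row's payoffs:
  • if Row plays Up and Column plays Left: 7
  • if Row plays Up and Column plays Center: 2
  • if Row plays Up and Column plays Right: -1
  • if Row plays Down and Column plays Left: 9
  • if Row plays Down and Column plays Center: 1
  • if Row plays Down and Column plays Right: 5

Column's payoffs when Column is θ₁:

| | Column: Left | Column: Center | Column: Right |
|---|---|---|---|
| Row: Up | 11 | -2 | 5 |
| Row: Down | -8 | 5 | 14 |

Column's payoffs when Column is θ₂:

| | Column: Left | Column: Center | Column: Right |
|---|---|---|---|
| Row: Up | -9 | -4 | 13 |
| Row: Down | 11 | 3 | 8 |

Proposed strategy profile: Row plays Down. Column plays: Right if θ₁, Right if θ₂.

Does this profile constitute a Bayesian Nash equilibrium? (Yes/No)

No

Row plays Down: E[Down] = 0.8·(5) + 0.2·(5) = 5; E[Up] = -1. Best-responding. ✓
Column (type θ₁), facing Down: Left gives -8, Center gives 5, Right gives 14. Proposed Right is best. ✓
Column (type θ₂), facing Down: Left gives 11, Center gives 3, Right gives 8. Proposed Right is not best — profitable deviation exists. ✗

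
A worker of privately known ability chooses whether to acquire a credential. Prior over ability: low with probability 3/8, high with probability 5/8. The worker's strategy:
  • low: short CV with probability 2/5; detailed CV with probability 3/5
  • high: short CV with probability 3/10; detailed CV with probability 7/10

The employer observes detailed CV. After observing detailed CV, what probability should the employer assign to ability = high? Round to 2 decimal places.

0.66

P(detailed CV) = (3/8)·(3/5) + (5/8)·(7/10) = 53/80
P(high | detailed CV) = ((5/8)·(7/10)) / (53/80) = (7/16) / (53/80) = 35/53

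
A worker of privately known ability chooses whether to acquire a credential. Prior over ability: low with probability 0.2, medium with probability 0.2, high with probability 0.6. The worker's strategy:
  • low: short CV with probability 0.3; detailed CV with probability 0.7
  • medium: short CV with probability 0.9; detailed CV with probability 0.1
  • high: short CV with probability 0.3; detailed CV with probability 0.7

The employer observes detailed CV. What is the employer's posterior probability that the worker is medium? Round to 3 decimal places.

Apply Bayes' rule using the sender's strategy as the likelihood.
P(detailed CV) = 0.2·0.7 + 0.2·0.1 + 0.6·0.7 = 0.58
P(medium | detailed CV) = (0.2·0.1) / 0.58 = 0.02 / 0.58 = 0.0344828

0.034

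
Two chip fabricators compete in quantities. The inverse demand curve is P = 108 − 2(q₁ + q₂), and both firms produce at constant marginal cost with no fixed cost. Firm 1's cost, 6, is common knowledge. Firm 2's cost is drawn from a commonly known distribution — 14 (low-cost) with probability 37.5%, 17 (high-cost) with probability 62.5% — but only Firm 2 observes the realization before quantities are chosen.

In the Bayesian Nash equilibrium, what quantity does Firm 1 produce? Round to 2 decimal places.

18.65

Each type of Firm 2 best-responds to q₁; Firm 1 best-responds to the expected q₂ over Firm 2's types.
Firm 2 with cost c maximizes (108 − 2(q₁+q₂) − c)·q₂, giving q₂(c) = (108 − c − 2q₁)/4.
E[c₂] = 0.375·14 + 0.625·17 = 15.875
Firm 1's FOC against E[q₂] yields q₁ = (108 − 2·6 + E[c₂])/6 = (108 − 12 + 15.875)/6 = 18.6458.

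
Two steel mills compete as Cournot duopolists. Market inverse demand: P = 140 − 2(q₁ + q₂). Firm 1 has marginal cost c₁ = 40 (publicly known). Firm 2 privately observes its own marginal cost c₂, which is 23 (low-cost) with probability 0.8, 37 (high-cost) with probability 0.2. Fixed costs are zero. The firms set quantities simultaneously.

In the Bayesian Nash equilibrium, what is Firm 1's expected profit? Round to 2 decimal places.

Type-c best response for Firm 2: q₂(c) = (140 − c)/4 − q₁/2.
Firm 1 maximizes expected profit; its first-order condition is 140 − 4q₁ − 2E[q₂] − 40 = 0.
Substituting E[q₂] and solving: E[c₂] = 25.8, so q₁ = (140 − 2·40 + 25.8)/6 = 14.3.
E[P] = 140 − 2·(q₁ + E[q₂]) = 68.6; Firm 1's expected profit = (E[P] − 40)·q₁ = (68.6 − 40)·14.3 = 408.98.

408.98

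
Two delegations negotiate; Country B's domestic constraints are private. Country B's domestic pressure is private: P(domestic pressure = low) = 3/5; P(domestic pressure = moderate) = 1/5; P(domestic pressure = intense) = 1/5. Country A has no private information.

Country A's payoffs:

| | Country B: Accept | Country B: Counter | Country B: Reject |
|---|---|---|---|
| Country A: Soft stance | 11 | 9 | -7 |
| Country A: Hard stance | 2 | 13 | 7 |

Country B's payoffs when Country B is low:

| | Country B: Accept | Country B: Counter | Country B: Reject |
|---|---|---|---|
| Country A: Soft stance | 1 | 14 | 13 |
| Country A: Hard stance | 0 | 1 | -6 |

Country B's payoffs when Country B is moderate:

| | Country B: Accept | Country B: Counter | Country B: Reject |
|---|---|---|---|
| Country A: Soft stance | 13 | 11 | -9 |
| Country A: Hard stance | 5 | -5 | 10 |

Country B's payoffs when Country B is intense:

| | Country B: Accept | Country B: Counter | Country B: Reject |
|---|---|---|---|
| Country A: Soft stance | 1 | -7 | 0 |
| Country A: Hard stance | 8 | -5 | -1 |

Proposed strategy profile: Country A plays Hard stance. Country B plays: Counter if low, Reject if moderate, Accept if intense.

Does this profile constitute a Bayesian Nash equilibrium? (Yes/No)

Country A plays Hard stance: E[Hard stance] = 3/5·(13) + 1/5·(7) + 1/5·(2) = 48/5; E[Soft stance] = 31/5. Best-responding. ✓
Country B (domestic pressure low), facing Hard stance: Accept gives 0, Counter gives 1, Reject gives -6. Proposed Counter is best. ✓
Country B (domestic pressure moderate), facing Hard stance: Accept gives 5, Counter gives -5, Reject gives 10. Proposed Reject is best. ✓
Country B (domestic pressure intense), facing Hard stance: Accept gives 8, Counter gives -5, Reject gives -1. Proposed Accept is best. ✓

Yes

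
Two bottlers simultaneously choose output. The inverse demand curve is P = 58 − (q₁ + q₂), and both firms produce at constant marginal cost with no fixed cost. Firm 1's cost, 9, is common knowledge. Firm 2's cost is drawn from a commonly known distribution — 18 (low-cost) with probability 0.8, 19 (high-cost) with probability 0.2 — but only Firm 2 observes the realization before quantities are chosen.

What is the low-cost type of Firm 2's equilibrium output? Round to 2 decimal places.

10.30

Firm 2 with cost c maximizes (58 − (q₁+q₂) − c)·q₂, giving q₂(c) = (58 − c − q₁)/2.
E[c₂] = 0.8·18 + 0.2·19 = 18.2
Firm 1's FOC against E[q₂] yields q₁ = (58 − 2·9 + E[c₂])/3 = (58 − 18 + 18.2)/3 = 19.4.
q₂(low-cost) = (58 − 18 − 19.4)/2 = 10.3.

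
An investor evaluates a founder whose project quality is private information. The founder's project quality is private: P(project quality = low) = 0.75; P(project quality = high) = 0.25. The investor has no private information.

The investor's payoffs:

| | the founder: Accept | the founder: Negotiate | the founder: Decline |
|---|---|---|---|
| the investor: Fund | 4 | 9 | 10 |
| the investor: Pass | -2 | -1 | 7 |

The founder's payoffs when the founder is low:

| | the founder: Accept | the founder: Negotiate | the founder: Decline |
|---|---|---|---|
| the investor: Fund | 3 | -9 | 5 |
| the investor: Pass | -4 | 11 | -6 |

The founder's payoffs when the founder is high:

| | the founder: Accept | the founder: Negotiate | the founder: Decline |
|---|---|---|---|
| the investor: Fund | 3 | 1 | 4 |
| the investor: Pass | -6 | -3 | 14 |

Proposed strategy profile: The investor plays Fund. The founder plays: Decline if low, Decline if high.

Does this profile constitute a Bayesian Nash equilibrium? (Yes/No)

Yes

The investor plays Fund: E[Fund] = 0.75·(10) + 0.25·(10) = 10; E[Pass] = 7. Best-responding. ✓
The founder (project quality low), facing Fund: Accept gives 3, Negotiate gives -9, Decline gives 5. Proposed Decline is best. ✓
The founder (project quality high), facing Fund: Accept gives 3, Negotiate gives 1, Decline gives 4. Proposed Decline is best. ✓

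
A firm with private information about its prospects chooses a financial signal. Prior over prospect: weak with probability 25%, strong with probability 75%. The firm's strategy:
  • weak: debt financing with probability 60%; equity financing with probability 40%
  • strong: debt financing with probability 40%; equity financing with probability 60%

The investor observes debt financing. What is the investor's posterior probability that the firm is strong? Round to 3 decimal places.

P(debt financing) = 0.25·0.6 + 0.75·0.4 = 0.45
P(strong | debt financing) = (0.75·0.4) / 0.45 = 0.3 / 0.45 = 0.666667

0.667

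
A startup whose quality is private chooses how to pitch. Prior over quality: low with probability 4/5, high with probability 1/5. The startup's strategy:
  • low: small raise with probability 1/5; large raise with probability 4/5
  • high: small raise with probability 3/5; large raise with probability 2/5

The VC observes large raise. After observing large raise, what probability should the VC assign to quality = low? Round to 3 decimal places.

Apply Bayes' rule using the sender's strategy as the likelihood.
P(large raise) = (4/5)·(4/5) + (1/5)·(2/5) = 18/25
P(low | large raise) = ((4/5)·(4/5)) / (18/25) = (16/25) / (18/25) = 8/9

0.889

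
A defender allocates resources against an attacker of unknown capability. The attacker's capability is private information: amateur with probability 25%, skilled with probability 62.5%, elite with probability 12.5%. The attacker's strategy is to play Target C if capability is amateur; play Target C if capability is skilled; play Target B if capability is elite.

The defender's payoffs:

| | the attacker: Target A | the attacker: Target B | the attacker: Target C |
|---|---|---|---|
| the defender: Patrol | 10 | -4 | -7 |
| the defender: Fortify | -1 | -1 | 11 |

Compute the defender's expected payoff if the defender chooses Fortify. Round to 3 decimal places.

9.500

E[Fortify] = 0.25·11 + 0.625·11 + 0.125·(-1) = 2.75 + 6.875 + (-0.125) = 9.5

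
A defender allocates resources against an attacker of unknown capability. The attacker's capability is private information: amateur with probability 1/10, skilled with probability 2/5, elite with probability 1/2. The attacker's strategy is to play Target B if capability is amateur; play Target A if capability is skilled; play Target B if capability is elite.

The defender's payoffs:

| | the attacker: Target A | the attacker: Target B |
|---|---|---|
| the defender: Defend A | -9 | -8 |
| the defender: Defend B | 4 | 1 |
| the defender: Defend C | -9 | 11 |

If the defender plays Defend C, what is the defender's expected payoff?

E[Defend C] = 1/10·11 + 2/5·(-9) + 1/2·11 = 11/10 + (-18/5) + 11/2 = 3

3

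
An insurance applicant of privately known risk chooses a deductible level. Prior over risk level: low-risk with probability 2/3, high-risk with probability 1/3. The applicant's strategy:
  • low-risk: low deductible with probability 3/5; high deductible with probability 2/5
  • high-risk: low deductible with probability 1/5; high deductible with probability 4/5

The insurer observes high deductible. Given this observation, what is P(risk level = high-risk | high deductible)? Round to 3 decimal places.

0.500

P(high deductible) = (2/3)·(2/5) + (1/3)·(4/5) = 8/15
P(high-risk | high deductible) = ((1/3)·(4/5)) / (8/15) = (4/15) / (8/15) = 1/2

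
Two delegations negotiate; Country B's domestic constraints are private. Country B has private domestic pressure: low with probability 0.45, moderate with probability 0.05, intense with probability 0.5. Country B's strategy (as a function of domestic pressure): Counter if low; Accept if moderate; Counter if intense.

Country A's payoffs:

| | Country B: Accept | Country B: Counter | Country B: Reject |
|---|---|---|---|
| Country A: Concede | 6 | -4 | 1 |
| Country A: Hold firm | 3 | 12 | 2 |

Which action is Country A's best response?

Hold firm

Compute Country A's expected payoff for each action, taking the expectation over Country B's type.
E[Concede] = 0.45·(-4) + 0.05·(6) + 0.5·(-4) = -3.5
E[Hold firm] = 0.45·(12) + 0.05·(3) + 0.5·(12) = 11.55
Best response: Hold firm (11.55 is the largest).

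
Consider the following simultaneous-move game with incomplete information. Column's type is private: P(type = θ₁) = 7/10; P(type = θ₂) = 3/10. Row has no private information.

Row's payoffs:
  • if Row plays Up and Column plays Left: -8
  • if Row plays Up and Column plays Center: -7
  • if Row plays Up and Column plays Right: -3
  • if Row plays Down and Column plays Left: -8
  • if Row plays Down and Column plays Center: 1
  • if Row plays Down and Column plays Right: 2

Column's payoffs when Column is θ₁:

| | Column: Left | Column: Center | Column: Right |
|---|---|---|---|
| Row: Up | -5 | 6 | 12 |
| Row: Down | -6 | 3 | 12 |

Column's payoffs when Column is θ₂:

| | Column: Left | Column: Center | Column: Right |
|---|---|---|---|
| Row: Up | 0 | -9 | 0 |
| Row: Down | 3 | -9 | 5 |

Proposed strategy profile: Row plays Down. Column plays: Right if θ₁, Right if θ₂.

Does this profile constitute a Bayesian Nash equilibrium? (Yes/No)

Yes

Row plays Down: E[Down] = 7/10·(2) + 3/10·(2) = 2; E[Up] = -3. Best-responding. ✓
Column (type θ₁), facing Down: Left gives -6, Center gives 3, Right gives 12. Proposed Right is best. ✓
Column (type θ₂), facing Down: Left gives 3, Center gives -9, Right gives 5. Proposed Right is best. ✓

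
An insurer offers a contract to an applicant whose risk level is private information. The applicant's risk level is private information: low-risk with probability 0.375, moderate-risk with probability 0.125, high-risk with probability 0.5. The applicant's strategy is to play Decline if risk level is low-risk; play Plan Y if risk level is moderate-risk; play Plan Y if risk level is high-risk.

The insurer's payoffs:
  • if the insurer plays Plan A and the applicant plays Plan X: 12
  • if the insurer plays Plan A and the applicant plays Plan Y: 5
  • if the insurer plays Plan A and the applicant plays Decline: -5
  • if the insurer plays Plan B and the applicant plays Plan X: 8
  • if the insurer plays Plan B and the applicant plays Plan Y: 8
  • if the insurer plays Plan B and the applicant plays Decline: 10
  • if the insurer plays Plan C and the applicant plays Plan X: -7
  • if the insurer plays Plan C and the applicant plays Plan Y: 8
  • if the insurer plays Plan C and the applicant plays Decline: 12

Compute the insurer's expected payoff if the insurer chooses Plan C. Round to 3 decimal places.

9.500

Take the expectation over the applicant's risk level, weighting each type's action by its prior probability.
E[Plan C] = 0.375·12 + 0.125·8 + 0.5·8 = 4.5 + 1 + 4 = 9.5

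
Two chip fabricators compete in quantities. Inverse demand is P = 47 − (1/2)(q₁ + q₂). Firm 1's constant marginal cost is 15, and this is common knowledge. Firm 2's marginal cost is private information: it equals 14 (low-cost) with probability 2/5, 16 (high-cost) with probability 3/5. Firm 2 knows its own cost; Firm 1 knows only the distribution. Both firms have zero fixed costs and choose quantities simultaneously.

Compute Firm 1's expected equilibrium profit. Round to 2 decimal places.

Type-c best response for Firm 2: q₂(c) = (47 − c) − q₁/2.
Firm 1 maximizes expected profit; its first-order condition is 47 − q₁ − (1/2)E[q₂] − 15 = 0.
Substituting E[q₂] and solving: E[c₂] = 15.2, so q₁ = (47 − 2·15 + 15.2)/(3/2) = 21.4667.
E[P] = 47 − (1/2)·(q₁ + E[q₂]) = 25.7333; Firm 1's expected profit = (E[P] − 15)·q₁ = (25.7333 − 15)·21.4667 = 230.409.

230.41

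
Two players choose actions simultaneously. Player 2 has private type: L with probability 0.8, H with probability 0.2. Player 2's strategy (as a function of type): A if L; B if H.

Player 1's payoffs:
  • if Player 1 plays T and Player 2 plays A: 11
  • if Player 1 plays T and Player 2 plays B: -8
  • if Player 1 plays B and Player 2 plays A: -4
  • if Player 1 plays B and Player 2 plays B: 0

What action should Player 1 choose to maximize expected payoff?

Compute Player 1's expected payoff for each action, taking the expectation over Player 2's type.
E[T] = 0.8·(11) + 0.2·(-8) = 7.2
E[B] = 0.8·(-4) + 0.2·(0) = -3.2
Best response: T (7.2 is the largest).

T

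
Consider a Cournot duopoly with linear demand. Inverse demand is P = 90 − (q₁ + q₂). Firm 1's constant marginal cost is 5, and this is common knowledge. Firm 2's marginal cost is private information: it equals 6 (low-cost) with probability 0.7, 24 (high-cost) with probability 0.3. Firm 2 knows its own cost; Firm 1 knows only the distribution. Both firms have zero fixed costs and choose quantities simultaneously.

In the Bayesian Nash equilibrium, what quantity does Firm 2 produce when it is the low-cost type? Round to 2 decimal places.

26.77

Type-c best response for Firm 2: q₂(c) = (90 − c)/2 − q₁/2.
Firm 1 maximizes expected profit; its first-order condition is 90 − 2q₁ − E[q₂] − 5 = 0.
Substituting E[q₂] and solving: E[c₂] = 11.4, so q₁ = (90 − 2·5 + 11.4)/3 = 30.4667.
q₂(low-cost) = (90 − 6 − 30.4667)/2 = 26.7667.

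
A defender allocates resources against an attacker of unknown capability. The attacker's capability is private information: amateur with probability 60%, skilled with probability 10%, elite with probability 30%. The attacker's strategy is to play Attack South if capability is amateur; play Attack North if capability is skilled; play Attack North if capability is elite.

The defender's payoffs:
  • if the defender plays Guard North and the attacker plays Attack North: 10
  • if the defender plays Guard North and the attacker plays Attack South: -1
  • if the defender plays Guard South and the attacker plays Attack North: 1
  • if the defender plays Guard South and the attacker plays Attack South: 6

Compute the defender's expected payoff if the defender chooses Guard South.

E[Guard South] = 0.6·6 + 0.1·1 + 0.3·1 = 3.6 + 0.1 + 0.3 = 4

4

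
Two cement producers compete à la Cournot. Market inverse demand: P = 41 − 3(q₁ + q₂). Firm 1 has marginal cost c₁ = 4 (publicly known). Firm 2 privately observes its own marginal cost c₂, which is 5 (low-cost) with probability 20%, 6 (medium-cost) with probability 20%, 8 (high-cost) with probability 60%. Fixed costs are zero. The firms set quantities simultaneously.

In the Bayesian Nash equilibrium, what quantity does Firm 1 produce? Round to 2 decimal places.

Firm 2 with cost c maximizes (41 − 3(q₁+q₂) − c)·q₂, giving q₂(c) = (41 − c − 3q₁)/6.
E[c₂] = 0.2·5 + 0.2·6 + 0.6·8 = 7
Firm 1's FOC against E[q₂] yields q₁ = (41 − 2·4 + E[c₂])/9 = (41 − 8 + 7)/9 = 4.44444.

4.44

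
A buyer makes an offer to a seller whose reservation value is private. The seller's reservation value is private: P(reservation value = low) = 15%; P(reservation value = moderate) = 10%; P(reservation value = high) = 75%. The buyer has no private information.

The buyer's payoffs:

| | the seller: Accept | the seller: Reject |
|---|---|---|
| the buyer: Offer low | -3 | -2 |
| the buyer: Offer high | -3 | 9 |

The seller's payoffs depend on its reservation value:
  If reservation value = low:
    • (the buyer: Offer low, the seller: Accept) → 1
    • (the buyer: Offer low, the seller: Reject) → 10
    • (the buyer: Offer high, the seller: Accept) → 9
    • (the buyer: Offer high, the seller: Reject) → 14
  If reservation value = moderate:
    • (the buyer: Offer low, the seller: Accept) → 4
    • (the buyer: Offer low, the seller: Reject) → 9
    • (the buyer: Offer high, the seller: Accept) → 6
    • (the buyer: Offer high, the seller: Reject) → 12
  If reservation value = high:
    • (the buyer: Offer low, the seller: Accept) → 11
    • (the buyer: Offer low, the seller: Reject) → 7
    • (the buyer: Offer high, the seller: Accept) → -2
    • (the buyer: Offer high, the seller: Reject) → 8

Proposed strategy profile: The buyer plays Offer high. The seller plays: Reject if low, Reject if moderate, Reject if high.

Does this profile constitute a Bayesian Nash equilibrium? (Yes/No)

The buyer plays Offer high: E[Offer high] = 0.15·(9) + 0.1·(9) + 0.75·(9) = 9; E[Offer low] = -2. Best-responding. ✓
The seller (reservation value low), facing Offer high: Accept gives 9, Reject gives 14. Proposed Reject is best. ✓
The seller (reservation value moderate), facing Offer high: Accept gives 6, Reject gives 12. Proposed Reject is best. ✓
The seller (reservation value high), facing Offer high: Accept gives -2, Reject gives 8. Proposed Reject is best. ✓

Yes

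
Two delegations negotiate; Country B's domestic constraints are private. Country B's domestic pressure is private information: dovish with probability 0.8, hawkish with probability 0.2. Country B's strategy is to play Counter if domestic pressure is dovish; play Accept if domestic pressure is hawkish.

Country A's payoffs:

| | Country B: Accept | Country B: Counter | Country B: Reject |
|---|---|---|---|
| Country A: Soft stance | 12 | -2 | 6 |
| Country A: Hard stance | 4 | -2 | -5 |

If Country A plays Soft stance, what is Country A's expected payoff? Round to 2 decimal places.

0.80

E[Soft stance] = 0.8·(-2) + 0.2·12 = (-1.6) + 2.4 = 0.8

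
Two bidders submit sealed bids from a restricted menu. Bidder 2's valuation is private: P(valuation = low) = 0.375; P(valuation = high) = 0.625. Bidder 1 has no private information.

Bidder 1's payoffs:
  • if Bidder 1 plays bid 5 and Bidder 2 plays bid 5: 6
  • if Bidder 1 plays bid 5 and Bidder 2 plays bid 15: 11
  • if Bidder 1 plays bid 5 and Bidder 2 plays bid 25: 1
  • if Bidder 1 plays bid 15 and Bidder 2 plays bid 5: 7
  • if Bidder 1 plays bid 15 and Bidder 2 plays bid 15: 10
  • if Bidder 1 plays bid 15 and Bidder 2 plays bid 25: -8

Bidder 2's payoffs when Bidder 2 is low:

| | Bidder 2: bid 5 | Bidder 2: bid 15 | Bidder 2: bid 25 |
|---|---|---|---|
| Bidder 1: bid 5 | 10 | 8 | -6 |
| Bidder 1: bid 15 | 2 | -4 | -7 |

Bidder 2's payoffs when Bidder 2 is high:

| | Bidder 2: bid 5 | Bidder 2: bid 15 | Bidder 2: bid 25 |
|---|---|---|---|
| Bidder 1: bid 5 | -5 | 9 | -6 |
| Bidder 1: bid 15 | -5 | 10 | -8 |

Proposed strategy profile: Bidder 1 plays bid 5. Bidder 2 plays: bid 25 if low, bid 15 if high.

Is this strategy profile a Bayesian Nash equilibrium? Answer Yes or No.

No

A profile is a BNE iff every type of every player is best-responding given beliefs about the other side.
Bidder 1 plays bid 5: E[bid 5] = 0.375·(1) + 0.625·(11) = 7.25; E[bid 15] = 3.25. Best-responding. ✓
Bidder 2 (valuation low), facing bid 5: bid 5 gives 10, bid 15 gives 8, bid 25 gives -6. Proposed bid 25 is not best — profitable deviation exists. ✗
Bidder 2 (valuation high), facing bid 5: bid 5 gives -5, bid 15 gives 9, bid 25 gives -6. Proposed bid 15 is best. ✓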